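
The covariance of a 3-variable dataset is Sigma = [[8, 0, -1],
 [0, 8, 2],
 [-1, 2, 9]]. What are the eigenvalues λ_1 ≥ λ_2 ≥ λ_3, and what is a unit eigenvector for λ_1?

Step 1 — characteristic polynomial p(λ) = det(λI - Sigma) = λ³ - tr·λ² + c_1·λ - det, where tr = trace, c_1 = sum of the principal 2×2 minors, det = det(Sigma):
  tr = 8 + 8 + 9 = 25,
  c_1 = (8·8 - (0)²) + (8·9 - (-1)²) + (8·9 - (2)²) = 64 + 71 + 68 = 203,
  det = 8·(8·9 - (2)²) - (0)·((0)·9 - (2)·(-1)) + (-1)·((0)·(2) - 8·(-1)) = 8·(68) - (0)·(2) + (-1)·(8) = 536.
  So p(λ) = λ³ - 25λ² + 203λ - 536.
Step 2 — look for an integer root (rational root theorem: any rational root is an integer divisor of 536). Testing λ = 8:
  p(8) = 512 - 1600 + 1624 - 536 = 0  ✓
  Dividing out (λ - 8): p(λ) = (λ - 8)(λ² - 17λ + 67).
Step 3 — remaining eigenvalues from the quadratic λ² - 17λ + 67 = 0:
  Δ = 17² - 4·67 = 289 - 268 = 21,  λ = (17 ± √21)/2 = (17 ± 4.5826)/2 ≈ 10.7913 or 6.2087.
  Sorted: λ_1 = 10.7913,  λ_2 = 8,  λ_3 = 6.2087  (check: sum = 25 = tr ✓).

Step 4 — unit eigenvector for λ_1 ≈ 10.7913: v spans the null space of (Sigma - λ_1 I), whose rows are
  r_1 = (-2.7913, 0, -1),  r_2 = (0, -2.7913, 2),  r_3 = (-1, 2, -1.7913).
  v is orthogonal to every row, so take v ∝ r_1 × r_2 = ((0)·(2) - (-1)·(-2.7913), (-1)·(0) - (-2.7913)·(2), (-2.7913)·(-2.7913) - (0)·(0)) ≈ (-2.7913, 5.5826, 7.7913).
  Rescale (multiply by -1 so the first nonzero entry is positive): u = (2.7913, -5.5826, -7.7913).
  ||u|| = √((2.7913)² + (-5.5826)² + (-7.7913)²) = √(99.6606) ≈ 9.983,  v_1 = u/||u|| ≈ (0.2796, -0.5592, -0.7805) (||v_1|| = 1).

λ_1 = 10.7913,  λ_2 = 8,  λ_3 = 6.2087;  v_1 ≈ (0.2796, -0.5592, -0.7805)


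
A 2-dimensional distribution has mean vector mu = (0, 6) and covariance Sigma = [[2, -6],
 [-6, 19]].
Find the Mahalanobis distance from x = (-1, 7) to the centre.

Step 1 — centre the observation: (x - mu) = (-1, 1).

Step 2 — invert Sigma. det(Sigma) = 2·19 - (-6)² = 2.
  Sigma^{-1} = (1/det) · [[d, -b], [-b, a]] = [[9.5, 3],
 [3, 1]].

Step 3 — form the quadratic (x - mu)^T · Sigma^{-1} · (x - mu):
  Sigma^{-1} · (x - mu) = (-6.5, -2).
  (x - mu)^T · [Sigma^{-1} · (x - mu)] = (-1)·(-6.5) + (1)·(-2) = 4.5.

Step 4 — take square root: d = √(4.5) ≈ 2.1213.

d(x, mu) = √(4.5) ≈ 2.1213


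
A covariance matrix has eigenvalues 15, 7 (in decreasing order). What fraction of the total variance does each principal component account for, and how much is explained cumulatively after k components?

Step 1 — total variance = trace(Sigma) = Σ λ_i = 15 + 7 = 22.

Step 2 — fraction explained by component i = λ_i / Σ λ:
  PC1: 15/22 = 0.6818
  PC2: 7/22 = 0.3182

Step 3 — cumulative fraction after k components = (λ_1 + ... + λ_k) / Σ λ:
  k = 1: 15/22 = 0.6818
  k = 2: (15 + 7)/22 = 22/22 = 1

Summary (fraction, with percent):

explained: PC1 0.6818 (68.18%), PC2 0.3182 (31.82%);  cumulative: 0.6818, 1


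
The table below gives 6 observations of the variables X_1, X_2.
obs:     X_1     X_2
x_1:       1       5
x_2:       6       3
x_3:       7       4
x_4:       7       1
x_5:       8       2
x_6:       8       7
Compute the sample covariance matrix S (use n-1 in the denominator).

Step 1 — column means:
  mean(X_1) = (1 + 6 + 7 + 7 + 8 + 8) / 6 = 37/6 = 6.1667
  mean(X_2) = (5 + 3 + 4 + 1 + 2 + 7) / 6 = 22/6 = 3.6667

Step 2 — sample covariance S[i,j] = (1/(n-1)) · Σ_k (x_{k,i} - mean_i) · (x_{k,j} - mean_j), with n-1 = 5.
  S[X_1,X_1] = ((-5.1667)·(-5.1667) + (-0.1667)·(-0.1667) + (0.8333)·(0.8333) + (0.8333)·(0.8333) + (1.8333)·(1.8333) + (1.8333)·(1.8333)) / 5 = 34.8333/5 = 6.9667
  S[X_1,X_2] = ((-5.1667)·(1.3333) + (-0.1667)·(-0.6667) + (0.8333)·(0.3333) + (0.8333)·(-2.6667) + (1.8333)·(-1.6667) + (1.8333)·(3.3333)) / 5 = -5.6667/5 = -1.1333
  S[X_2,X_2] = ((1.3333)·(1.3333) + (-0.6667)·(-0.6667) + (0.3333)·(0.3333) + (-2.6667)·(-2.6667) + (-1.6667)·(-1.6667) + (3.3333)·(3.3333)) / 5 = 23.3333/5 = 4.6667

S is symmetric (S[j,i] = S[i,j]). Assembling:

S = [[6.9667, -1.1333],
 [-1.1333, 4.6667]]


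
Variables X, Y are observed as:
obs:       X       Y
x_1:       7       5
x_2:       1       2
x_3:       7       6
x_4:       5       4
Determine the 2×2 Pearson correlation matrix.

Step 1 — column means:
  mean(X) = (7 + 1 + 7 + 5) / 4 = 20/4 = 5
  mean(Y) = (5 + 2 + 6 + 4) / 4 = 17/4 = 4.25

Step 2 — sample variances and covariances s[i,j] = (1/(n-1)) · Σ_k (x_{k,i} - mean_i) · (x_{k,j} - mean_j), with n-1 = 3:
  s[X,X] = ((2)·(2) + (-4)·(-4) + (2)·(2) + (0)·(0)) / 3 = 24/3 = 8
  s[X,Y] = ((2)·(0.75) + (-4)·(-2.25) + (2)·(1.75) + (0)·(-0.25)) / 3 = 14/3 = 4.6667
  s[Y,Y] = ((0.75)·(0.75) + (-2.25)·(-2.25) + (1.75)·(1.75) + (-0.25)·(-0.25)) / 3 = 8.75/3 = 2.9167
  Sample standard deviations s_i = √(s[i,i]):
  s(X) = √(8) = 2.8284
  s(Y) = √(2.9167) = 1.7078

Step 3 — r_{ij} = s_{ij} / (s_i · s_j):
  r[X,X] = 1 (diagonal).
  r[X,Y] = 4.6667 / (2.8284 · 1.7078) = 4.6667 / 4.8305 = 0.9661
  r[Y,Y] = 1 (diagonal).

R is symmetric with unit diagonal. Assembling:

R = [[1, 0.9661],
 [0.9661, 1]]


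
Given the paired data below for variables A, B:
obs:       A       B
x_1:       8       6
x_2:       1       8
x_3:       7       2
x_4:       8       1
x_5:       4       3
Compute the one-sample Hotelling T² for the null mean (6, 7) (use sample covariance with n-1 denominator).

Step 1 — sample mean vector:
  mean(A) = (8 + 1 + 7 + 8 + 4) / 5 = 28/5 = 5.6
  mean(B) = (6 + 8 + 2 + 1 + 3) / 5 = 20/5 = 4
  x̄ = (5.6, 4),  deviation x̄ - mu_0 = (5.6, 4) - (6, 7) = (-0.4, -3).

Step 2 — sample covariance matrix, S[i,j] = (1/(n-1)) · Σ_k (x_{k,i} - mean_i) · (x_{k,j} - mean_j), divisor n-1 = 4:
  S[A,A] = ((2.4)·(2.4) + (-4.6)·(-4.6) + (1.4)·(1.4) + (2.4)·(2.4) + (-1.6)·(-1.6)) / 4 = 37.2/4 = 9.3
  S[A,B] = ((2.4)·(2) + (-4.6)·(4) + (1.4)·(-2) + (2.4)·(-3) + (-1.6)·(-1)) / 4 = -22/4 = -5.5
  S[B,B] = ((2)·(2) + (4)·(4) + (-2)·(-2) + (-3)·(-3) + (-1)·(-1)) / 4 = 34/4 = 8.5
  S = [[9.3, -5.5],
 [-5.5, 8.5]].

Step 3 — invert S. det(S) = 9.3·8.5 - (-5.5)² = 48.8.
  S^{-1} = (1/det) · [[d, -b], [-b, a]] = [[0.1742, 0.1127],
 [0.1127, 0.1906]].

Step 4 — quadratic form (x̄ - mu_0)^T · S^{-1} · (x̄ - mu_0):
  S^{-1} · (x̄ - mu_0) = (-0.4078, -0.6168),
  (x̄ - mu_0)^T · [...] = (-0.4)·(-0.4078) + (-3)·(-0.6168) = 2.0135.

Step 5 — scale by n: T² = 5 · 2.0135 = 10.0676.

T² ≈ 10.0676


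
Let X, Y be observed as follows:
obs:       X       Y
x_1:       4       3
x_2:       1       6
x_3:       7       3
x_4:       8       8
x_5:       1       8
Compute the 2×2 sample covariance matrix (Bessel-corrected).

Step 1 — column means:
  mean(X) = (4 + 1 + 7 + 8 + 1) / 5 = 21/5 = 4.2
  mean(Y) = (3 + 6 + 3 + 8 + 8) / 5 = 28/5 = 5.6

Step 2 — sample covariance S[i,j] = (1/(n-1)) · Σ_k (x_{k,i} - mean_i) · (x_{k,j} - mean_j), with n-1 = 4.
  S[X,X] = ((-0.2)·(-0.2) + (-3.2)·(-3.2) + (2.8)·(2.8) + (3.8)·(3.8) + (-3.2)·(-3.2)) / 4 = 42.8/4 = 10.7
  S[X,Y] = ((-0.2)·(-2.6) + (-3.2)·(0.4) + (2.8)·(-2.6) + (3.8)·(2.4) + (-3.2)·(2.4)) / 4 = -6.6/4 = -1.65
  S[Y,Y] = ((-2.6)·(-2.6) + (0.4)·(0.4) + (-2.6)·(-2.6) + (2.4)·(2.4) + (2.4)·(2.4)) / 4 = 25.2/4 = 6.3

S is symmetric (S[j,i] = S[i,j]). Assembling:

S = [[10.7, -1.65],
 [-1.65, 6.3]]


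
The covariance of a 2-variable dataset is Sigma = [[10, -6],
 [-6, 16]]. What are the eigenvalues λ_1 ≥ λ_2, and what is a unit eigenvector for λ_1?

Step 1 — characteristic polynomial of 2×2 Sigma:
  det(Sigma - λI) = λ² - trace · λ + det = 0.
  trace = 10 + 16 = 26, det = 10·16 - (-6)² = 124.
Step 2 — discriminant:
  Δ = trace² - 4·det = 676 - 496 = 180.
Step 3 — eigenvalues:
  λ = (trace ± √Δ)/2 = (26 ± 13.4164)/2,
  λ_1 = 19.7082,  λ_2 = 6.2918.

Step 4 — unit eigenvector for λ_1: solve (Sigma - λ_1 I)v = 0. First row:
  (10 - 19.7082)·v_x + (-6)·v_y = 0, i.e. (-9.7082)·v_x + (-6)·v_y = 0,
  so v ∝ (b, λ_1 - a) = (-6, 9.7082); multiply by -1 so the first entry is positive: u = (6, -9.7082).
  ||u|| = √((6)² + (-9.7082)²) = √(130.2492) ≈ 11.4127,
  v_1 = u/||u|| ≈ (0.5257, -0.8507) (||v_1|| = 1).

λ_1 = 19.7082,  λ_2 = 6.2918;  v_1 ≈ (0.5257, -0.8507)


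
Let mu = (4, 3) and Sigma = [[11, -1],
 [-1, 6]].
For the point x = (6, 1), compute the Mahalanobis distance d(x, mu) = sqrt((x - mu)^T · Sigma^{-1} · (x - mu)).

Step 1 — centre the observation: (x - mu) = (2, -2).

Step 2 — invert Sigma. det(Sigma) = 11·6 - (-1)² = 65.
  Sigma^{-1} = (1/det) · [[d, -b], [-b, a]] = [[0.0923, 0.0154],
 [0.0154, 0.1692]].

Step 3 — form the quadratic (x - mu)^T · Sigma^{-1} · (x - mu):
  Sigma^{-1} · (x - mu) = (0.1538, -0.3077).
  (x - mu)^T · [Sigma^{-1} · (x - mu)] = (2)·(0.1538) + (-2)·(-0.3077) = 0.9231.

Step 4 — take square root: d = √(0.9231) ≈ 0.9608.

d(x, mu) = √(0.9231) ≈ 0.9608


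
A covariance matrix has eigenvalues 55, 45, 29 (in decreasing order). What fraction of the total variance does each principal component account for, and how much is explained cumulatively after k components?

Step 1 — total variance = trace(Sigma) = Σ λ_i = 55 + 45 + 29 = 129.

Step 2 — fraction explained by component i = λ_i / Σ λ:
  PC1: 55/129 = 0.4264
  PC2: 45/129 = 0.3488
  PC3: 29/129 = 0.2248

Step 3 — cumulative fraction after k components = (λ_1 + ... + λ_k) / Σ λ:
  k = 1: 55/129 = 0.4264
  k = 2: (55 + 45)/129 = 100/129 = 0.7752
  k = 3: (55 + 45 + 29)/129 = 129/129 = 1

Summary (fraction, with percent):

explained: PC1 0.4264 (42.64%), PC2 0.3488 (34.88%), PC3 0.2248 (22.48%);  cumulative: 0.4264, 0.7752, 1


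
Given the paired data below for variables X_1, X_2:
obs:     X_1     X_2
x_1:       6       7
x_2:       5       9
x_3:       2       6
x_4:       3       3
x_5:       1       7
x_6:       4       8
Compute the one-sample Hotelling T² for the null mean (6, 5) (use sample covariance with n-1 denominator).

Step 1 — sample mean vector:
  mean(X_1) = (6 + 5 + 2 + 3 + 1 + 4) / 6 = 21/6 = 3.5
  mean(X_2) = (7 + 9 + 6 + 3 + 7 + 8) / 6 = 40/6 = 6.6667
  x̄ = (3.5, 6.6667),  deviation x̄ - mu_0 = (3.5, 6.6667) - (6, 5) = (-2.5, 1.6667).

Step 2 — sample covariance matrix, S[i,j] = (1/(n-1)) · Σ_k (x_{k,i} - mean_i) · (x_{k,j} - mean_j), divisor n-1 = 5:
  S[X_1,X_1] = ((2.5)·(2.5) + (1.5)·(1.5) + (-1.5)·(-1.5) + (-0.5)·(-0.5) + (-2.5)·(-2.5) + (0.5)·(0.5)) / 5 = 17.5/5 = 3.5
  S[X_1,X_2] = ((2.5)·(0.3333) + (1.5)·(2.3333) + (-1.5)·(-0.6667) + (-0.5)·(-3.6667) + (-2.5)·(0.3333) + (0.5)·(1.3333)) / 5 = 7/5 = 1.4
  S[X_2,X_2] = ((0.3333)·(0.3333) + (2.3333)·(2.3333) + (-0.6667)·(-0.6667) + (-3.6667)·(-3.6667) + (0.3333)·(0.3333) + (1.3333)·(1.3333)) / 5 = 21.3333/5 = 4.2667
  S = [[3.5, 1.4],
 [1.4, 4.2667]].

Step 3 — invert S. det(S) = 3.5·4.2667 - (1.4)² = 12.9733.
  S^{-1} = (1/det) · [[d, -b], [-b, a]] = [[0.3289, -0.1079],
 [-0.1079, 0.2698]].

Step 4 — quadratic form (x̄ - mu_0)^T · S^{-1} · (x̄ - mu_0):
  S^{-1} · (x̄ - mu_0) = (-1.0021, 0.7194),
  (x̄ - mu_0)^T · [...] = (-2.5)·(-1.0021) + (1.6667)·(0.7194) = 3.7042.

Step 5 — scale by n: T² = 6 · 3.7042 = 22.2251.

T² ≈ 22.2251


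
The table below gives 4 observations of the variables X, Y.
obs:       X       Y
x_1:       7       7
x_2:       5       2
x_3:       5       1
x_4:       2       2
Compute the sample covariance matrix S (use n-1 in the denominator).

Step 1 — column means:
  mean(X) = (7 + 5 + 5 + 2) / 4 = 19/4 = 4.75
  mean(Y) = (7 + 2 + 1 + 2) / 4 = 12/4 = 3

Step 2 — sample covariance S[i,j] = (1/(n-1)) · Σ_k (x_{k,i} - mean_i) · (x_{k,j} - mean_j), with n-1 = 3.
  S[X,X] = ((2.25)·(2.25) + (0.25)·(0.25) + (0.25)·(0.25) + (-2.75)·(-2.75)) / 3 = 12.75/3 = 4.25
  S[X,Y] = ((2.25)·(4) + (0.25)·(-1) + (0.25)·(-2) + (-2.75)·(-1)) / 3 = 11/3 = 3.6667
  S[Y,Y] = ((4)·(4) + (-1)·(-1) + (-2)·(-2) + (-1)·(-1)) / 3 = 22/3 = 7.3333

S is symmetric (S[j,i] = S[i,j]). Assembling:

S = [[4.25, 3.6667],
 [3.6667, 7.3333]]


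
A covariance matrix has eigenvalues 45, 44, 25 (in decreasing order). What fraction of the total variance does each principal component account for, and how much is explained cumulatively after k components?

Step 1 — total variance = trace(Sigma) = Σ λ_i = 45 + 44 + 25 = 114.

Step 2 — fraction explained by component i = λ_i / Σ λ:
  PC1: 45/114 = 0.3947
  PC2: 44/114 = 0.386
  PC3: 25/114 = 0.2193

Step 3 — cumulative fraction after k components = (λ_1 + ... + λ_k) / Σ λ:
  k = 1: 45/114 = 0.3947
  k = 2: (45 + 44)/114 = 89/114 = 0.7807
  k = 3: (45 + 44 + 25)/114 = 114/114 = 1

Summary (fraction, with percent):

explained: PC1 0.3947 (39.47%), PC2 0.386 (38.6%), PC3 0.2193 (21.93%);  cumulative: 0.3947, 0.7807, 1


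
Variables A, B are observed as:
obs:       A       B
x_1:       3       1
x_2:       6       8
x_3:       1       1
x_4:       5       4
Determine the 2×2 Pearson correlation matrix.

Step 1 — column means:
  mean(A) = (3 + 6 + 1 + 5) / 4 = 15/4 = 3.75
  mean(B) = (1 + 8 + 1 + 4) / 4 = 14/4 = 3.5

Step 2 — sample variances and covariances s[i,j] = (1/(n-1)) · Σ_k (x_{k,i} - mean_i) · (x_{k,j} - mean_j), with n-1 = 3:
  s[A,A] = ((-0.75)·(-0.75) + (2.25)·(2.25) + (-2.75)·(-2.75) + (1.25)·(1.25)) / 3 = 14.75/3 = 4.9167
  s[A,B] = ((-0.75)·(-2.5) + (2.25)·(4.5) + (-2.75)·(-2.5) + (1.25)·(0.5)) / 3 = 19.5/3 = 6.5
  s[B,B] = ((-2.5)·(-2.5) + (4.5)·(4.5) + (-2.5)·(-2.5) + (0.5)·(0.5)) / 3 = 33/3 = 11
  Sample standard deviations s_i = √(s[i,i]):
  s(A) = √(4.9167) = 2.2174
  s(B) = √(11) = 3.3166

Step 3 — r_{ij} = s_{ij} / (s_i · s_j):
  r[A,A] = 1 (diagonal).
  r[A,B] = 6.5 / (2.2174 · 3.3166) = 6.5 / 7.3541 = 0.8839
  r[B,B] = 1 (diagonal).

R is symmetric with unit diagonal. Assembling:

R = [[1, 0.8839],
 [0.8839, 1]]


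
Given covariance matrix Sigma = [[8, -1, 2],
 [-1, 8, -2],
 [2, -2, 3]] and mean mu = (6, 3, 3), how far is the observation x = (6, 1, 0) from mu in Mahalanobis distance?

Step 1 — centre the observation: (x - mu) = (0, -2, -3).

Step 2 — invert Sigma (cofactor / det for 3×3, or solve directly):
  Sigma^{-1} = [[0.1504, -0.0075, -0.1053],
 [-0.0075, 0.1504, 0.1053],
 [-0.1053, 0.1053, 0.4737]].

Step 3 — form the quadratic (x - mu)^T · Sigma^{-1} · (x - mu):
  Sigma^{-1} · (x - mu) = (0.3308, -0.6165, -1.6316).
  (x - mu)^T · [Sigma^{-1} · (x - mu)] = (0)·(0.3308) + (-2)·(-0.6165) + (-3)·(-1.6316) = 6.1278.

Step 4 — take square root: d = √(6.1278) ≈ 2.4754.

d(x, mu) = √(6.1278) ≈ 2.4754


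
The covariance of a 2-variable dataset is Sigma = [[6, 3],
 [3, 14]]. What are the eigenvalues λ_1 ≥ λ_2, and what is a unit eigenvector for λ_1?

Step 1 — characteristic polynomial of 2×2 Sigma:
  det(Sigma - λI) = λ² - trace · λ + det = 0.
  trace = 6 + 14 = 20, det = 6·14 - (3)² = 75.
Step 2 — discriminant:
  Δ = trace² - 4·det = 400 - 300 = 100.
Step 3 — eigenvalues:
  λ = (trace ± √Δ)/2 = (20 ± 10)/2,
  λ_1 = 15,  λ_2 = 5.

Step 4 — unit eigenvector for λ_1: solve (Sigma - λ_1 I)v = 0. First row:
  (6 - 15)·v_x + (3)·v_y = 0, i.e. (-9)·v_x + (3)·v_y = 0,
  so v ∝ (b, λ_1 - a) = (3, 9) = u.
  ||u|| = √((3)² + (9)²) = √(90) ≈ 9.4868,
  v_1 = u/||u|| ≈ (0.3162, 0.9487) (||v_1|| = 1).

λ_1 = 15,  λ_2 = 5;  v_1 ≈ (0.3162, 0.9487)


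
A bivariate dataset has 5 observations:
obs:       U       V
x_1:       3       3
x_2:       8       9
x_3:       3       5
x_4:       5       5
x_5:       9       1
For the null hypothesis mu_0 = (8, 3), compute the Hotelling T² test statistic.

Step 1 — sample mean vector:
  mean(U) = (3 + 8 + 3 + 5 + 9) / 5 = 28/5 = 5.6
  mean(V) = (3 + 9 + 5 + 5 + 1) / 5 = 23/5 = 4.6
  x̄ = (5.6, 4.6),  deviation x̄ - mu_0 = (5.6, 4.6) - (8, 3) = (-2.4, 1.6).

Step 2 — sample covariance matrix, S[i,j] = (1/(n-1)) · Σ_k (x_{k,i} - mean_i) · (x_{k,j} - mean_j), divisor n-1 = 4:
  S[U,U] = ((-2.6)·(-2.6) + (2.4)·(2.4) + (-2.6)·(-2.6) + (-0.6)·(-0.6) + (3.4)·(3.4)) / 4 = 31.2/4 = 7.8
  S[U,V] = ((-2.6)·(-1.6) + (2.4)·(4.4) + (-2.6)·(0.4) + (-0.6)·(0.4) + (3.4)·(-3.6)) / 4 = 1.2/4 = 0.3
  S[V,V] = ((-1.6)·(-1.6) + (4.4)·(4.4) + (0.4)·(0.4) + (0.4)·(0.4) + (-3.6)·(-3.6)) / 4 = 35.2/4 = 8.8
  S = [[7.8, 0.3],
 [0.3, 8.8]].

Step 3 — invert S. det(S) = 7.8·8.8 - (0.3)² = 68.55.
  S^{-1} = (1/det) · [[d, -b], [-b, a]] = [[0.1284, -0.0044],
 [-0.0044, 0.1138]].

Step 4 — quadratic form (x̄ - mu_0)^T · S^{-1} · (x̄ - mu_0):
  S^{-1} · (x̄ - mu_0) = (-0.3151, 0.1926),
  (x̄ - mu_0)^T · [...] = (-2.4)·(-0.3151) + (1.6)·(0.1926) = 1.0643.

Step 5 — scale by n: T² = 5 · 1.0643 = 5.3217.

T² ≈ 5.3217


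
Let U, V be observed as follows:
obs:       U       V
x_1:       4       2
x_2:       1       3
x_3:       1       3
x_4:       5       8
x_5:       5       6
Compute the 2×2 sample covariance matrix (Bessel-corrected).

Step 1 — column means:
  mean(U) = (4 + 1 + 1 + 5 + 5) / 5 = 16/5 = 3.2
  mean(V) = (2 + 3 + 3 + 8 + 6) / 5 = 22/5 = 4.4

Step 2 — sample covariance S[i,j] = (1/(n-1)) · Σ_k (x_{k,i} - mean_i) · (x_{k,j} - mean_j), with n-1 = 4.
  S[U,U] = ((0.8)·(0.8) + (-2.2)·(-2.2) + (-2.2)·(-2.2) + (1.8)·(1.8) + (1.8)·(1.8)) / 4 = 16.8/4 = 4.2
  S[U,V] = ((0.8)·(-2.4) + (-2.2)·(-1.4) + (-2.2)·(-1.4) + (1.8)·(3.6) + (1.8)·(1.6)) / 4 = 13.6/4 = 3.4
  S[V,V] = ((-2.4)·(-2.4) + (-1.4)·(-1.4) + (-1.4)·(-1.4) + (3.6)·(3.6) + (1.6)·(1.6)) / 4 = 25.2/4 = 6.3

S is symmetric (S[j,i] = S[i,j]). Assembling:

S = [[4.2, 3.4],
 [3.4, 6.3]]


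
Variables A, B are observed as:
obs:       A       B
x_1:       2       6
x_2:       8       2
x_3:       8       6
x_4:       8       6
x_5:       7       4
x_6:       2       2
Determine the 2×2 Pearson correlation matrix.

Step 1 — column means:
  mean(A) = (2 + 8 + 8 + 8 + 7 + 2) / 6 = 35/6 = 5.8333
  mean(B) = (6 + 2 + 6 + 6 + 4 + 2) / 6 = 26/6 = 4.3333

Step 2 — sample variances and covariances s[i,j] = (1/(n-1)) · Σ_k (x_{k,i} - mean_i) · (x_{k,j} - mean_j), with n-1 = 5:
  s[A,A] = ((-3.8333)·(-3.8333) + (2.1667)·(2.1667) + (2.1667)·(2.1667) + (2.1667)·(2.1667) + (1.1667)·(1.1667) + (-3.8333)·(-3.8333)) / 5 = 44.8333/5 = 8.9667
  s[A,B] = ((-3.8333)·(1.6667) + (2.1667)·(-2.3333) + (2.1667)·(1.6667) + (2.1667)·(1.6667) + (1.1667)·(-0.3333) + (-3.8333)·(-2.3333)) / 5 = 4.3333/5 = 0.8667
  s[B,B] = ((1.6667)·(1.6667) + (-2.3333)·(-2.3333) + (1.6667)·(1.6667) + (1.6667)·(1.6667) + (-0.3333)·(-0.3333) + (-2.3333)·(-2.3333)) / 5 = 19.3333/5 = 3.8667
  Sample standard deviations s_i = √(s[i,i]):
  s(A) = √(8.9667) = 2.9944
  s(B) = √(3.8667) = 1.9664

Step 3 — r_{ij} = s_{ij} / (s_i · s_j):
  r[A,A] = 1 (diagonal).
  r[A,B] = 0.8667 / (2.9944 · 1.9664) = 0.8667 / 5.8882 = 0.1472
  r[B,B] = 1 (diagonal).

R is symmetric with unit diagonal. Assembling:

R = [[1, 0.1472],
 [0.1472, 1]]


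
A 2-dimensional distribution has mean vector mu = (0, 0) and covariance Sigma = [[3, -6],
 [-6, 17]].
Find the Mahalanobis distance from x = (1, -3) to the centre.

Step 1 — centre the observation: (x - mu) = (1, -3).

Step 2 — invert Sigma. det(Sigma) = 3·17 - (-6)² = 15.
  Sigma^{-1} = (1/det) · [[d, -b], [-b, a]] = [[1.1333, 0.4],
 [0.4, 0.2]].

Step 3 — form the quadratic (x - mu)^T · Sigma^{-1} · (x - mu):
  Sigma^{-1} · (x - mu) = (-0.0667, -0.2).
  (x - mu)^T · [Sigma^{-1} · (x - mu)] = (1)·(-0.0667) + (-3)·(-0.2) = 0.5333.

Step 4 — take square root: d = √(0.5333) ≈ 0.7303.

d(x, mu) = √(0.5333) ≈ 0.7303


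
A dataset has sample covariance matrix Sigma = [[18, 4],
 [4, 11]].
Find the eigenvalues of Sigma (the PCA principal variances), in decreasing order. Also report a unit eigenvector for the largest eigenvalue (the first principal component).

Step 1 — characteristic polynomial of 2×2 Sigma:
  det(Sigma - λI) = λ² - trace · λ + det = 0.
  trace = 18 + 11 = 29, det = 18·11 - (4)² = 182.
Step 2 — discriminant:
  Δ = trace² - 4·det = 841 - 728 = 113.
Step 3 — eigenvalues:
  λ = (trace ± √Δ)/2 = (29 ± 10.6301)/2,
  λ_1 = 19.8151,  λ_2 = 9.1849.

Step 4 — unit eigenvector for λ_1: solve (Sigma - λ_1 I)v = 0. First row:
  (18 - 19.8151)·v_x + (4)·v_y = 0, i.e. (-1.8151)·v_x + (4)·v_y = 0,
  so v ∝ (b, λ_1 - a) = (4, 1.8151) = u.
  ||u|| = √((4)² + (1.8151)²) = √(19.2945) ≈ 4.3925,
  v_1 = u/||u|| ≈ (0.9106, 0.4132) (||v_1|| = 1).

λ_1 = 19.8151,  λ_2 = 9.1849;  v_1 ≈ (0.9106, 0.4132)


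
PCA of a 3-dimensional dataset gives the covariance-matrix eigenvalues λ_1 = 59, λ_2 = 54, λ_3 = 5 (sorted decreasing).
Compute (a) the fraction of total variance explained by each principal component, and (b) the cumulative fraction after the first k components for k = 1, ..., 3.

Step 1 — total variance = trace(Sigma) = Σ λ_i = 59 + 54 + 5 = 118.

Step 2 — fraction explained by component i = λ_i / Σ λ:
  PC1: 59/118 = 0.5
  PC2: 54/118 = 0.4576
  PC3: 5/118 = 0.0424

Step 3 — cumulative fraction after k components = (λ_1 + ... + λ_k) / Σ λ:
  k = 1: 59/118 = 0.5
  k = 2: (59 + 54)/118 = 113/118 = 0.9576
  k = 3: (59 + 54 + 5)/118 = 118/118 = 1

Summary (fraction, with percent):

explained: PC1 0.5 (50%), PC2 0.4576 (45.76%), PC3 0.0424 (4.24%);  cumulative: 0.5, 0.9576, 1


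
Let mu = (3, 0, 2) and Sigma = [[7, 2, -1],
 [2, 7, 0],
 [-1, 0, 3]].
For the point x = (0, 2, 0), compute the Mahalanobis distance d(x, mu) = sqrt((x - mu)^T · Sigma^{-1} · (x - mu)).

Step 1 — centre the observation: (x - mu) = (-3, 2, -2).

Step 2 — invert Sigma (cofactor / det for 3×3, or solve directly):
  Sigma^{-1} = [[0.1641, -0.0469, 0.0547],
 [-0.0469, 0.1563, -0.0156],
 [0.0547, -0.0156, 0.3516]].

Step 3 — form the quadratic (x - mu)^T · Sigma^{-1} · (x - mu):
  Sigma^{-1} · (x - mu) = (-0.6953, 0.4844, -0.8984).
  (x - mu)^T · [Sigma^{-1} · (x - mu)] = (-3)·(-0.6953) + (2)·(0.4844) + (-2)·(-0.8984) = 4.8516.

Step 4 — take square root: d = √(4.8516) ≈ 2.2026.

d(x, mu) = √(4.8516) ≈ 2.2026


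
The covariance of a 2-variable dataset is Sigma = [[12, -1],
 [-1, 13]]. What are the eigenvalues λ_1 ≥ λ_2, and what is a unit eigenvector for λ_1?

Step 1 — characteristic polynomial of 2×2 Sigma:
  det(Sigma - λI) = λ² - trace · λ + det = 0.
  trace = 12 + 13 = 25, det = 12·13 - (-1)² = 155.
Step 2 — discriminant:
  Δ = trace² - 4·det = 625 - 620 = 5.
Step 3 — eigenvalues:
  λ = (trace ± √Δ)/2 = (25 ± 2.2361)/2,
  λ_1 = 13.618,  λ_2 = 11.382.

Step 4 — unit eigenvector for λ_1: solve (Sigma - λ_1 I)v = 0. First row:
  (12 - 13.618)·v_x + (-1)·v_y = 0, i.e. (-1.618)·v_x + (-1)·v_y = 0,
  so v ∝ (b, λ_1 - a) = (-1, 1.618); multiply by -1 so the first entry is positive: u = (1, -1.618).
  ||u|| = √((1)² + (-1.618)²) = √(3.618) ≈ 1.9021,
  v_1 = u/||u|| ≈ (0.5257, -0.8507) (||v_1|| = 1).

λ_1 = 13.618,  λ_2 = 11.382;  v_1 ≈ (0.5257, -0.8507)


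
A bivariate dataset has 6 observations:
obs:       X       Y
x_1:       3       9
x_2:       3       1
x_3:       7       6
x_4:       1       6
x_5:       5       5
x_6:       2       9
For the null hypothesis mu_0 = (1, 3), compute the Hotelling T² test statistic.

Step 1 — sample mean vector:
  mean(X) = (3 + 3 + 7 + 1 + 5 + 2) / 6 = 21/6 = 3.5
  mean(Y) = (9 + 1 + 6 + 6 + 5 + 9) / 6 = 36/6 = 6
  x̄ = (3.5, 6),  deviation x̄ - mu_0 = (3.5, 6) - (1, 3) = (2.5, 3).

Step 2 — sample covariance matrix, S[i,j] = (1/(n-1)) · Σ_k (x_{k,i} - mean_i) · (x_{k,j} - mean_j), divisor n-1 = 5:
  S[X,X] = ((-0.5)·(-0.5) + (-0.5)·(-0.5) + (3.5)·(3.5) + (-2.5)·(-2.5) + (1.5)·(1.5) + (-1.5)·(-1.5)) / 5 = 23.5/5 = 4.7
  S[X,Y] = ((-0.5)·(3) + (-0.5)·(-5) + (3.5)·(0) + (-2.5)·(0) + (1.5)·(-1) + (-1.5)·(3)) / 5 = -5/5 = -1
  S[Y,Y] = ((3)·(3) + (-5)·(-5) + (0)·(0) + (0)·(0) + (-1)·(-1) + (3)·(3)) / 5 = 44/5 = 8.8
  S = [[4.7, -1],
 [-1, 8.8]].

Step 3 — invert S. det(S) = 4.7·8.8 - (-1)² = 40.36.
  S^{-1} = (1/det) · [[d, -b], [-b, a]] = [[0.218, 0.0248],
 [0.0248, 0.1165]].

Step 4 — quadratic form (x̄ - mu_0)^T · S^{-1} · (x̄ - mu_0):
  S^{-1} · (x̄ - mu_0) = (0.6194, 0.4113),
  (x̄ - mu_0)^T · [...] = (2.5)·(0.6194) + (3)·(0.4113) = 2.7825.

Step 5 — scale by n: T² = 6 · 2.7825 = 16.6947.

T² ≈ 16.6947


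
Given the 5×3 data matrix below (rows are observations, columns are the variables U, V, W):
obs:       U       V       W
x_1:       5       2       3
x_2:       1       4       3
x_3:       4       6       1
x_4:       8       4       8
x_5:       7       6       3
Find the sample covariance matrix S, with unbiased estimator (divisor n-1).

Step 1 — column means:
  mean(U) = (5 + 1 + 4 + 8 + 7) / 5 = 25/5 = 5
  mean(V) = (2 + 4 + 6 + 4 + 6) / 5 = 22/5 = 4.4
  mean(W) = (3 + 3 + 1 + 8 + 3) / 5 = 18/5 = 3.6

Step 2 — sample covariance S[i,j] = (1/(n-1)) · Σ_k (x_{k,i} - mean_i) · (x_{k,j} - mean_j), with n-1 = 4.
  S[U,U] = ((0)·(0) + (-4)·(-4) + (-1)·(-1) + (3)·(3) + (2)·(2)) / 4 = 30/4 = 7.5
  S[U,V] = ((0)·(-2.4) + (-4)·(-0.4) + (-1)·(1.6) + (3)·(-0.4) + (2)·(1.6)) / 4 = 2/4 = 0.5
  S[U,W] = ((0)·(-0.6) + (-4)·(-0.6) + (-1)·(-2.6) + (3)·(4.4) + (2)·(-0.6)) / 4 = 17/4 = 4.25
  S[V,V] = ((-2.4)·(-2.4) + (-0.4)·(-0.4) + (1.6)·(1.6) + (-0.4)·(-0.4) + (1.6)·(1.6)) / 4 = 11.2/4 = 2.8
  S[V,W] = ((-2.4)·(-0.6) + (-0.4)·(-0.6) + (1.6)·(-2.6) + (-0.4)·(4.4) + (1.6)·(-0.6)) / 4 = -5.2/4 = -1.3
  S[W,W] = ((-0.6)·(-0.6) + (-0.6)·(-0.6) + (-2.6)·(-2.6) + (4.4)·(4.4) + (-0.6)·(-0.6)) / 4 = 27.2/4 = 6.8

S is symmetric (S[j,i] = S[i,j]). Assembling:

S = [[7.5, 0.5, 4.25],
 [0.5, 2.8, -1.3],
 [4.25, -1.3, 6.8]]


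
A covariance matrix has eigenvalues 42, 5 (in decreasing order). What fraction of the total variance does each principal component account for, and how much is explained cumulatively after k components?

Step 1 — total variance = trace(Sigma) = Σ λ_i = 42 + 5 = 47.

Step 2 — fraction explained by component i = λ_i / Σ λ:
  PC1: 42/47 = 0.8936
  PC2: 5/47 = 0.1064

Step 3 — cumulative fraction after k components = (λ_1 + ... + λ_k) / Σ λ:
  k = 1: 42/47 = 0.8936
  k = 2: (42 + 5)/47 = 47/47 = 1

Summary (fraction, with percent):

explained: PC1 0.8936 (89.36%), PC2 0.1064 (10.64%);  cumulative: 0.8936, 1


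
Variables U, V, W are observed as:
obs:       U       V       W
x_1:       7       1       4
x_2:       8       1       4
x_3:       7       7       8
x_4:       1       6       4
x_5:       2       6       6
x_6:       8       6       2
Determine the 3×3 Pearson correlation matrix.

Step 1 — column means:
  mean(U) = (7 + 8 + 7 + 1 + 2 + 8) / 6 = 33/6 = 5.5
  mean(V) = (1 + 1 + 7 + 6 + 6 + 6) / 6 = 27/6 = 4.5
  mean(W) = (4 + 4 + 8 + 4 + 6 + 2) / 6 = 28/6 = 4.6667

Step 2 — sample variances and covariances s[i,j] = (1/(n-1)) · Σ_k (x_{k,i} - mean_i) · (x_{k,j} - mean_j), with n-1 = 5:
  s[U,U] = ((1.5)·(1.5) + (2.5)·(2.5) + (1.5)·(1.5) + (-4.5)·(-4.5) + (-3.5)·(-3.5) + (2.5)·(2.5)) / 5 = 49.5/5 = 9.9
  s[U,V] = ((1.5)·(-3.5) + (2.5)·(-3.5) + (1.5)·(2.5) + (-4.5)·(1.5) + (-3.5)·(1.5) + (2.5)·(1.5)) / 5 = -18.5/5 = -3.7
  s[U,W] = ((1.5)·(-0.6667) + (2.5)·(-0.6667) + (1.5)·(3.3333) + (-4.5)·(-0.6667) + (-3.5)·(1.3333) + (2.5)·(-2.6667)) / 5 = -6/5 = -1.2
  s[V,V] = ((-3.5)·(-3.5) + (-3.5)·(-3.5) + (2.5)·(2.5) + (1.5)·(1.5) + (1.5)·(1.5) + (1.5)·(1.5)) / 5 = 37.5/5 = 7.5
  s[V,W] = ((-3.5)·(-0.6667) + (-3.5)·(-0.6667) + (2.5)·(3.3333) + (1.5)·(-0.6667) + (1.5)·(1.3333) + (1.5)·(-2.6667)) / 5 = 10/5 = 2
  s[W,W] = ((-0.6667)·(-0.6667) + (-0.6667)·(-0.6667) + (3.3333)·(3.3333) + (-0.6667)·(-0.6667) + (1.3333)·(1.3333) + (-2.6667)·(-2.6667)) / 5 = 21.3333/5 = 4.2667
  Sample standard deviations s_i = √(s[i,i]):
  s(U) = √(9.9) = 3.1464
  s(V) = √(7.5) = 2.7386
  s(W) = √(4.2667) = 2.0656

Step 3 — r_{ij} = s_{ij} / (s_i · s_j):
  r[U,U] = 1 (diagonal).
  r[U,V] = -3.7 / (3.1464 · 2.7386) = -3.7 / 8.6168 = -0.4294
  r[U,W] = -1.2 / (3.1464 · 2.0656) = -1.2 / 6.4992 = -0.1846
  r[V,V] = 1 (diagonal).
  r[V,W] = 2 / (2.7386 · 2.0656) = 2 / 5.6569 = 0.3536
  r[W,W] = 1 (diagonal).

R is symmetric with unit diagonal. Assembling:

R = [[1, -0.4294, -0.1846],
 [-0.4294, 1, 0.3536],
 [-0.1846, 0.3536, 1]]


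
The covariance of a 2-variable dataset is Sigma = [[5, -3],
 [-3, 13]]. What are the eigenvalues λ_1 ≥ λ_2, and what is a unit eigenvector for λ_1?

Step 1 — characteristic polynomial of 2×2 Sigma:
  det(Sigma - λI) = λ² - trace · λ + det = 0.
  trace = 5 + 13 = 18, det = 5·13 - (-3)² = 56.
Step 2 — discriminant:
  Δ = trace² - 4·det = 324 - 224 = 100.
Step 3 — eigenvalues:
  λ = (trace ± √Δ)/2 = (18 ± 10)/2,
  λ_1 = 14,  λ_2 = 4.

Step 4 — unit eigenvector for λ_1: solve (Sigma - λ_1 I)v = 0. First row:
  (5 - 14)·v_x + (-3)·v_y = 0, i.e. (-9)·v_x + (-3)·v_y = 0,
  so v ∝ (b, λ_1 - a) = (-3, 9); multiply by -1 so the first entry is positive: u = (3, -9).
  ||u|| = √((3)² + (-9)²) = √(90) ≈ 9.4868,
  v_1 = u/||u|| ≈ (0.3162, -0.9487) (||v_1|| = 1).

λ_1 = 14,  λ_2 = 4;  v_1 ≈ (0.3162, -0.9487)


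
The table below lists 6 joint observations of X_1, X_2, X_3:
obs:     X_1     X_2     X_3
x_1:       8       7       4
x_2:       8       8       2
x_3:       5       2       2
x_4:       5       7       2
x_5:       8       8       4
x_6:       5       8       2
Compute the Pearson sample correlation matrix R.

Step 1 — column means:
  mean(X_1) = (8 + 8 + 5 + 5 + 8 + 5) / 6 = 39/6 = 6.5
  mean(X_2) = (7 + 8 + 2 + 7 + 8 + 8) / 6 = 40/6 = 6.6667
  mean(X_3) = (4 + 2 + 2 + 2 + 4 + 2) / 6 = 16/6 = 2.6667

Step 2 — sample variances and covariances s[i,j] = (1/(n-1)) · Σ_k (x_{k,i} - mean_i) · (x_{k,j} - mean_j), with n-1 = 5:
  s[X_1,X_1] = ((1.5)·(1.5) + (1.5)·(1.5) + (-1.5)·(-1.5) + (-1.5)·(-1.5) + (1.5)·(1.5) + (-1.5)·(-1.5)) / 5 = 13.5/5 = 2.7
  s[X_1,X_2] = ((1.5)·(0.3333) + (1.5)·(1.3333) + (-1.5)·(-4.6667) + (-1.5)·(0.3333) + (1.5)·(1.3333) + (-1.5)·(1.3333)) / 5 = 9/5 = 1.8
  s[X_1,X_3] = ((1.5)·(1.3333) + (1.5)·(-0.6667) + (-1.5)·(-0.6667) + (-1.5)·(-0.6667) + (1.5)·(1.3333) + (-1.5)·(-0.6667)) / 5 = 6/5 = 1.2
  s[X_2,X_2] = ((0.3333)·(0.3333) + (1.3333)·(1.3333) + (-4.6667)·(-4.6667) + (0.3333)·(0.3333) + (1.3333)·(1.3333) + (1.3333)·(1.3333)) / 5 = 27.3333/5 = 5.4667
  s[X_2,X_3] = ((0.3333)·(1.3333) + (1.3333)·(-0.6667) + (-4.6667)·(-0.6667) + (0.3333)·(-0.6667) + (1.3333)·(1.3333) + (1.3333)·(-0.6667)) / 5 = 3.3333/5 = 0.6667
  s[X_3,X_3] = ((1.3333)·(1.3333) + (-0.6667)·(-0.6667) + (-0.6667)·(-0.6667) + (-0.6667)·(-0.6667) + (1.3333)·(1.3333) + (-0.6667)·(-0.6667)) / 5 = 5.3333/5 = 1.0667
  Sample standard deviations s_i = √(s[i,i]):
  s(X_1) = √(2.7) = 1.6432
  s(X_2) = √(5.4667) = 2.3381
  s(X_3) = √(1.0667) = 1.0328

Step 3 — r_{ij} = s_{ij} / (s_i · s_j):
  r[X_1,X_1] = 1 (diagonal).
  r[X_1,X_2] = 1.8 / (1.6432 · 2.3381) = 1.8 / 3.8419 = 0.4685
  r[X_1,X_3] = 1.2 / (1.6432 · 1.0328) = 1.2 / 1.6971 = 0.7071
  r[X_2,X_2] = 1 (diagonal).
  r[X_2,X_3] = 0.6667 / (2.3381 · 1.0328) = 0.6667 / 2.4148 = 0.2761
  r[X_3,X_3] = 1 (diagonal).

R is symmetric with unit diagonal. Assembling:

R = [[1, 0.4685, 0.7071],
 [0.4685, 1, 0.2761],
 [0.7071, 0.2761, 1]]


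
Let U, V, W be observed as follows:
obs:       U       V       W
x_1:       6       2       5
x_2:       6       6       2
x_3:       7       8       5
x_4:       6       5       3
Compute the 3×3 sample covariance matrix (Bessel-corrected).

Step 1 — column means:
  mean(U) = (6 + 6 + 7 + 6) / 4 = 25/4 = 6.25
  mean(V) = (2 + 6 + 8 + 5) / 4 = 21/4 = 5.25
  mean(W) = (5 + 2 + 5 + 3) / 4 = 15/4 = 3.75

Step 2 — sample covariance S[i,j] = (1/(n-1)) · Σ_k (x_{k,i} - mean_i) · (x_{k,j} - mean_j), with n-1 = 3.
  S[U,U] = ((-0.25)·(-0.25) + (-0.25)·(-0.25) + (0.75)·(0.75) + (-0.25)·(-0.25)) / 3 = 0.75/3 = 0.25
  S[U,V] = ((-0.25)·(-3.25) + (-0.25)·(0.75) + (0.75)·(2.75) + (-0.25)·(-0.25)) / 3 = 2.75/3 = 0.9167
  S[U,W] = ((-0.25)·(1.25) + (-0.25)·(-1.75) + (0.75)·(1.25) + (-0.25)·(-0.75)) / 3 = 1.25/3 = 0.4167
  S[V,V] = ((-3.25)·(-3.25) + (0.75)·(0.75) + (2.75)·(2.75) + (-0.25)·(-0.25)) / 3 = 18.75/3 = 6.25
  S[V,W] = ((-3.25)·(1.25) + (0.75)·(-1.75) + (2.75)·(1.25) + (-0.25)·(-0.75)) / 3 = -1.75/3 = -0.5833
  S[W,W] = ((1.25)·(1.25) + (-1.75)·(-1.75) + (1.25)·(1.25) + (-0.75)·(-0.75)) / 3 = 6.75/3 = 2.25

S is symmetric (S[j,i] = S[i,j]). Assembling:

S = [[0.25, 0.9167, 0.4167],
 [0.9167, 6.25, -0.5833],
 [0.4167, -0.5833, 2.25]]


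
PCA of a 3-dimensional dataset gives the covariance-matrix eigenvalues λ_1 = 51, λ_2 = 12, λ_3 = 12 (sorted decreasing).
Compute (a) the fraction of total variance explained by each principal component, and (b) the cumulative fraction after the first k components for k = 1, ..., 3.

Step 1 — total variance = trace(Sigma) = Σ λ_i = 51 + 12 + 12 = 75.

Step 2 — fraction explained by component i = λ_i / Σ λ:
  PC1: 51/75 = 0.68
  PC2: 12/75 = 0.16
  PC3: 12/75 = 0.16

Step 3 — cumulative fraction after k components = (λ_1 + ... + λ_k) / Σ λ:
  k = 1: 51/75 = 0.68
  k = 2: (51 + 12)/75 = 63/75 = 0.84
  k = 3: (51 + 12 + 12)/75 = 75/75 = 1

Summary (fraction, with percent):

explained: PC1 0.68 (68%), PC2 0.16 (16%), PC3 0.16 (16%);  cumulative: 0.68, 0.84, 1


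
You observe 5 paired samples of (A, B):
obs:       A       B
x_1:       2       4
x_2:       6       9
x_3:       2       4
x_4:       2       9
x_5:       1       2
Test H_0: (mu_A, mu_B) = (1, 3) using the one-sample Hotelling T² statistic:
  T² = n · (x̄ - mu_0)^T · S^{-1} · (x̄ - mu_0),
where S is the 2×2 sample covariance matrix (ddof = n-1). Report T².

Step 1 — sample mean vector:
  mean(A) = (2 + 6 + 2 + 2 + 1) / 5 = 13/5 = 2.6
  mean(B) = (4 + 9 + 4 + 9 + 2) / 5 = 28/5 = 5.6
  x̄ = (2.6, 5.6),  deviation x̄ - mu_0 = (2.6, 5.6) - (1, 3) = (1.6, 2.6).

Step 2 — sample covariance matrix, S[i,j] = (1/(n-1)) · Σ_k (x_{k,i} - mean_i) · (x_{k,j} - mean_j), divisor n-1 = 4:
  S[A,A] = ((-0.6)·(-0.6) + (3.4)·(3.4) + (-0.6)·(-0.6) + (-0.6)·(-0.6) + (-1.6)·(-1.6)) / 4 = 15.2/4 = 3.8
  S[A,B] = ((-0.6)·(-1.6) + (3.4)·(3.4) + (-0.6)·(-1.6) + (-0.6)·(3.4) + (-1.6)·(-3.6)) / 4 = 17.2/4 = 4.3
  S[B,B] = ((-1.6)·(-1.6) + (3.4)·(3.4) + (-1.6)·(-1.6) + (3.4)·(3.4) + (-3.6)·(-3.6)) / 4 = 41.2/4 = 10.3
  S = [[3.8, 4.3],
 [4.3, 10.3]].

Step 3 — invert S. det(S) = 3.8·10.3 - (4.3)² = 20.65.
  S^{-1} = (1/det) · [[d, -b], [-b, a]] = [[0.4988, -0.2082],
 [-0.2082, 0.184]].

Step 4 — quadratic form (x̄ - mu_0)^T · S^{-1} · (x̄ - mu_0):
  S^{-1} · (x̄ - mu_0) = (0.2567, 0.1453),
  (x̄ - mu_0)^T · [...] = (1.6)·(0.2567) + (2.6)·(0.1453) = 0.7884.

Step 5 — scale by n: T² = 5 · 0.7884 = 3.9419.

T² ≈ 3.9419


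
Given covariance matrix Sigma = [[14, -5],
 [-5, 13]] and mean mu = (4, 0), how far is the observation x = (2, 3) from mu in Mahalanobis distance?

Step 1 — centre the observation: (x - mu) = (-2, 3).

Step 2 — invert Sigma. det(Sigma) = 14·13 - (-5)² = 157.
  Sigma^{-1} = (1/det) · [[d, -b], [-b, a]] = [[0.0828, 0.0318],
 [0.0318, 0.0892]].

Step 3 — form the quadratic (x - mu)^T · Sigma^{-1} · (x - mu):
  Sigma^{-1} · (x - mu) = (-0.0701, 0.2038).
  (x - mu)^T · [Sigma^{-1} · (x - mu)] = (-2)·(-0.0701) + (3)·(0.2038) = 0.7516.

Step 4 — take square root: d = √(0.7516) ≈ 0.8669.

d(x, mu) = √(0.7516) ≈ 0.8669


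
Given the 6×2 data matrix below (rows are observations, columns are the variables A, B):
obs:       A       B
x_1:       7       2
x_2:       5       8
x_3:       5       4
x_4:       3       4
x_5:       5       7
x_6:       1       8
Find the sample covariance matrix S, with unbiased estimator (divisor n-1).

Step 1 — column means:
  mean(A) = (7 + 5 + 5 + 3 + 5 + 1) / 6 = 26/6 = 4.3333
  mean(B) = (2 + 8 + 4 + 4 + 7 + 8) / 6 = 33/6 = 5.5

Step 2 — sample covariance S[i,j] = (1/(n-1)) · Σ_k (x_{k,i} - mean_i) · (x_{k,j} - mean_j), with n-1 = 5.
  S[A,A] = ((2.6667)·(2.6667) + (0.6667)·(0.6667) + (0.6667)·(0.6667) + (-1.3333)·(-1.3333) + (0.6667)·(0.6667) + (-3.3333)·(-3.3333)) / 5 = 21.3333/5 = 4.2667
  S[A,B] = ((2.6667)·(-3.5) + (0.6667)·(2.5) + (0.6667)·(-1.5) + (-1.3333)·(-1.5) + (0.6667)·(1.5) + (-3.3333)·(2.5)) / 5 = -14/5 = -2.8
  S[B,B] = ((-3.5)·(-3.5) + (2.5)·(2.5) + (-1.5)·(-1.5) + (-1.5)·(-1.5) + (1.5)·(1.5) + (2.5)·(2.5)) / 5 = 31.5/5 = 6.3

S is symmetric (S[j,i] = S[i,j]). Assembling:

S = [[4.2667, -2.8],
 [-2.8, 6.3]]


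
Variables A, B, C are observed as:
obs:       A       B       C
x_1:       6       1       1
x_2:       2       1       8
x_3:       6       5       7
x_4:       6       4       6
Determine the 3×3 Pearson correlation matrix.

Step 1 — column means:
  mean(A) = (6 + 2 + 6 + 6) / 4 = 20/4 = 5
  mean(B) = (1 + 1 + 5 + 4) / 4 = 11/4 = 2.75
  mean(C) = (1 + 8 + 7 + 6) / 4 = 22/4 = 5.5

Step 2 — sample variances and covariances s[i,j] = (1/(n-1)) · Σ_k (x_{k,i} - mean_i) · (x_{k,j} - mean_j), with n-1 = 3:
  s[A,A] = ((1)·(1) + (-3)·(-3) + (1)·(1) + (1)·(1)) / 3 = 12/3 = 4
  s[A,B] = ((1)·(-1.75) + (-3)·(-1.75) + (1)·(2.25) + (1)·(1.25)) / 3 = 7/3 = 2.3333
  s[A,C] = ((1)·(-4.5) + (-3)·(2.5) + (1)·(1.5) + (1)·(0.5)) / 3 = -10/3 = -3.3333
  s[B,B] = ((-1.75)·(-1.75) + (-1.75)·(-1.75) + (2.25)·(2.25) + (1.25)·(1.25)) / 3 = 12.75/3 = 4.25
  s[B,C] = ((-1.75)·(-4.5) + (-1.75)·(2.5) + (2.25)·(1.5) + (1.25)·(0.5)) / 3 = 7.5/3 = 2.5
  s[C,C] = ((-4.5)·(-4.5) + (2.5)·(2.5) + (1.5)·(1.5) + (0.5)·(0.5)) / 3 = 29/3 = 9.6667
  Sample standard deviations s_i = √(s[i,i]):
  s(A) = √(4) = 2
  s(B) = √(4.25) = 2.0616
  s(C) = √(9.6667) = 3.1091

Step 3 — r_{ij} = s_{ij} / (s_i · s_j):
  r[A,A] = 1 (diagonal).
  r[A,B] = 2.3333 / (2 · 2.0616) = 2.3333 / 4.1231 = 0.5659
  r[A,C] = -3.3333 / (2 · 3.1091) = -3.3333 / 6.2183 = -0.5361
  r[B,B] = 1 (diagonal).
  r[B,C] = 2.5 / (2.0616 · 3.1091) = 2.5 / 6.4096 = 0.39
  r[C,C] = 1 (diagonal).

R is symmetric with unit diagonal. Assembling:

R = [[1, 0.5659, -0.5361],
 [0.5659, 1, 0.39],
 [-0.5361, 0.39, 1]]


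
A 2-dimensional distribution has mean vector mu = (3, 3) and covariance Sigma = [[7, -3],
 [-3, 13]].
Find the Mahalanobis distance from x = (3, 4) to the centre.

Step 1 — centre the observation: (x - mu) = (0, 1).

Step 2 — invert Sigma. det(Sigma) = 7·13 - (-3)² = 82.
  Sigma^{-1} = (1/det) · [[d, -b], [-b, a]] = [[0.1585, 0.0366],
 [0.0366, 0.0854]].

Step 3 — form the quadratic (x - mu)^T · Sigma^{-1} · (x - mu):
  Sigma^{-1} · (x - mu) = (0.0366, 0.0854).
  (x - mu)^T · [Sigma^{-1} · (x - mu)] = (0)·(0.0366) + (1)·(0.0854) = 0.0854.

Step 4 — take square root: d = √(0.0854) ≈ 0.2922.

d(x, mu) = √(0.0854) ≈ 0.2922


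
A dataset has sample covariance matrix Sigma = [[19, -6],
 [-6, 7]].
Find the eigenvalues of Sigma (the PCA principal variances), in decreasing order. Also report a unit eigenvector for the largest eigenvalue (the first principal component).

Step 1 — characteristic polynomial of 2×2 Sigma:
  det(Sigma - λI) = λ² - trace · λ + det = 0.
  trace = 19 + 7 = 26, det = 19·7 - (-6)² = 97.
Step 2 — discriminant:
  Δ = trace² - 4·det = 676 - 388 = 288.
Step 3 — eigenvalues:
  λ = (trace ± √Δ)/2 = (26 ± 16.9706)/2,
  λ_1 = 21.4853,  λ_2 = 4.5147.

Step 4 — unit eigenvector for λ_1: solve (Sigma - λ_1 I)v = 0. First row:
  (19 - 21.4853)·v_x + (-6)·v_y = 0, i.e. (-2.4853)·v_x + (-6)·v_y = 0,
  so v ∝ (b, λ_1 - a) = (-6, 2.4853); multiply by -1 so the first entry is positive: u = (6, -2.4853).
  ||u|| = √((6)² + (-2.4853)²) = √(42.1766) ≈ 6.4944,
  v_1 = u/||u|| ≈ (0.9239, -0.3827) (||v_1|| = 1).

λ_1 = 21.4853,  λ_2 = 4.5147;  v_1 ≈ (0.9239, -0.3827)


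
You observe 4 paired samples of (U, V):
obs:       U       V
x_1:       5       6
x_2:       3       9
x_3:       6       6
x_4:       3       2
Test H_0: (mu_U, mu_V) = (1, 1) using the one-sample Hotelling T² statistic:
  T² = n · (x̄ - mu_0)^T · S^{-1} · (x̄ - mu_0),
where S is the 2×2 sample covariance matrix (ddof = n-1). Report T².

Step 1 — sample mean vector:
  mean(U) = (5 + 3 + 6 + 3) / 4 = 17/4 = 4.25
  mean(V) = (6 + 9 + 6 + 2) / 4 = 23/4 = 5.75
  x̄ = (4.25, 5.75),  deviation x̄ - mu_0 = (4.25, 5.75) - (1, 1) = (3.25, 4.75).

Step 2 — sample covariance matrix, S[i,j] = (1/(n-1)) · Σ_k (x_{k,i} - mean_i) · (x_{k,j} - mean_j), divisor n-1 = 3:
  S[U,U] = ((0.75)·(0.75) + (-1.25)·(-1.25) + (1.75)·(1.75) + (-1.25)·(-1.25)) / 3 = 6.75/3 = 2.25
  S[U,V] = ((0.75)·(0.25) + (-1.25)·(3.25) + (1.75)·(0.25) + (-1.25)·(-3.75)) / 3 = 1.25/3 = 0.4167
  S[V,V] = ((0.25)·(0.25) + (3.25)·(3.25) + (0.25)·(0.25) + (-3.75)·(-3.75)) / 3 = 24.75/3 = 8.25
  S = [[2.25, 0.4167],
 [0.4167, 8.25]].

Step 3 — invert S. det(S) = 2.25·8.25 - (0.4167)² = 18.3889.
  S^{-1} = (1/det) · [[d, -b], [-b, a]] = [[0.4486, -0.0227],
 [-0.0227, 0.1224]].

Step 4 — quadratic form (x̄ - mu_0)^T · S^{-1} · (x̄ - mu_0):
  S^{-1} · (x̄ - mu_0) = (1.3505, 0.5076),
  (x̄ - mu_0)^T · [...] = (3.25)·(1.3505) + (4.75)·(0.5076) = 6.7998.

Step 5 — scale by n: T² = 4 · 6.7998 = 27.1994.

T² ≈ 27.1994
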